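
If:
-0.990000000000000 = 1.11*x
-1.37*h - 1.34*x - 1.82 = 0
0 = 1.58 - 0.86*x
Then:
No Solution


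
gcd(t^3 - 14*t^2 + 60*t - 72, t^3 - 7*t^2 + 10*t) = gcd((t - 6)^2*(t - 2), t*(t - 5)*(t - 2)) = t - 2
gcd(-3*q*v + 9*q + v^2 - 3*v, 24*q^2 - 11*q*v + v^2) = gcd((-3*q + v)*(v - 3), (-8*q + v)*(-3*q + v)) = 3*q - v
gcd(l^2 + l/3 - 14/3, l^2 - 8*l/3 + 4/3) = l - 2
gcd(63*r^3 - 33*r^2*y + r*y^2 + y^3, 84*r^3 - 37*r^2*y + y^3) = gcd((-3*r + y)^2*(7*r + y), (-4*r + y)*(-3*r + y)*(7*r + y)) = -21*r^2 + 4*r*y + y^2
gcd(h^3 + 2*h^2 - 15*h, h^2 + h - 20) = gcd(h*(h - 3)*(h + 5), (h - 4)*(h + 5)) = h + 5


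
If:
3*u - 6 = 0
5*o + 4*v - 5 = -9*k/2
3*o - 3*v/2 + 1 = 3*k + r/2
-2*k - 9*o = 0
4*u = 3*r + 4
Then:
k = -74/115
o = 148/1035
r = 4/3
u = 2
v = 1858/1035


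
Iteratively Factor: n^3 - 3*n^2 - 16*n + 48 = (n + 4)*(n^2 - 7*n + 12) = (n - 4)*(n + 4)*(n - 3)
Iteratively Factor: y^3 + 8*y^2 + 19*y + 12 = (y + 3)*(y^2 + 5*y + 4) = (y + 3)*(y + 4)*(y + 1)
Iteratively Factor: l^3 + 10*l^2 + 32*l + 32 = (l + 2)*(l^2 + 8*l + 16) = (l + 2)*(l + 4)*(l + 4)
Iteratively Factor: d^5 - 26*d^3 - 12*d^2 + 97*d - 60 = (d - 1)*(d^4 + d^3 - 25*d^2 - 37*d + 60) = (d - 1)^2*(d^3 + 2*d^2 - 23*d - 60) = (d - 1)^2*(d + 3)*(d^2 - d - 20) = (d - 1)^2*(d + 3)*(d + 4)*(d - 5)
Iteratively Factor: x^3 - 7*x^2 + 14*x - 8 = (x - 4)*(x^2 - 3*x + 2) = (x - 4)*(x - 2)*(x - 1)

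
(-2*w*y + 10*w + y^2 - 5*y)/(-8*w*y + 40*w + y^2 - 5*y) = (-2*w + y)/(-8*w + y)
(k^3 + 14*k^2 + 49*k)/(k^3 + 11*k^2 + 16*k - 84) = k*(k + 7)/(k^2 + 4*k - 12)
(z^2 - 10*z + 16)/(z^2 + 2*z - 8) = (z - 8)/(z + 4)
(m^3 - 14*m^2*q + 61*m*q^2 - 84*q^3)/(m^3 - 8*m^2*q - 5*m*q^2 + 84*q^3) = (m - 3*q)/(m + 3*q)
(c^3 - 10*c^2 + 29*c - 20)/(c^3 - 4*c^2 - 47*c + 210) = (c^2 - 5*c + 4)/(c^2 + c - 42)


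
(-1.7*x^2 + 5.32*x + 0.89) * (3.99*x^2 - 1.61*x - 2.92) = -6.783*x^4 + 23.9638*x^3 - 0.0501000000000014*x^2 - 16.9673*x - 2.5988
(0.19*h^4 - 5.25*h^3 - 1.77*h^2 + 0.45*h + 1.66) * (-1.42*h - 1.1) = -0.2698*h^5 + 7.246*h^4 + 8.2884*h^3 + 1.308*h^2 - 2.8522*h - 1.826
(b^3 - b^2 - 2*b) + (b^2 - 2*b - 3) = b^3 - 4*b - 3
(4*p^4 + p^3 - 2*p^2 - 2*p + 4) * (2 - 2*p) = -8*p^5 + 6*p^4 + 6*p^3 - 12*p + 8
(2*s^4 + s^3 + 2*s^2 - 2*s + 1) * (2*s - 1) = 4*s^5 + 3*s^3 - 6*s^2 + 4*s - 1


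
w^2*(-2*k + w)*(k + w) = -2*k^2*w^2 - k*w^3 + w^4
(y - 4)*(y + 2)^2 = y^3 - 12*y - 16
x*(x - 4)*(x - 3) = x^3 - 7*x^2 + 12*x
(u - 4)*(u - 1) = u^2 - 5*u + 4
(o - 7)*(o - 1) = o^2 - 8*o + 7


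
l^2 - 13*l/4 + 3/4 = (l - 3)*(l - 1/4)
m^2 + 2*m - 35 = (m - 5)*(m + 7)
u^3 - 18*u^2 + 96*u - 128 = (u - 8)^2*(u - 2)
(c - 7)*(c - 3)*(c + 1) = c^3 - 9*c^2 + 11*c + 21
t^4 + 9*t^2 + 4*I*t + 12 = (t - 3*I)*(t - I)*(t + 2*I)^2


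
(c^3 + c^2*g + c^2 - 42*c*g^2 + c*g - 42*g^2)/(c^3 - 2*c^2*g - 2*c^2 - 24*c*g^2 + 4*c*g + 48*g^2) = (c^2 + 7*c*g + c + 7*g)/(c^2 + 4*c*g - 2*c - 8*g)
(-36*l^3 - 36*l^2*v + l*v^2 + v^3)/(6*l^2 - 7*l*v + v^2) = (6*l^2 + 7*l*v + v^2)/(-l + v)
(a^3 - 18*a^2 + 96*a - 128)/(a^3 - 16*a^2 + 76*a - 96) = (a - 8)/(a - 6)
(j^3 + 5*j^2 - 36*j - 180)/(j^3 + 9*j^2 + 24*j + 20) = (j^2 - 36)/(j^2 + 4*j + 4)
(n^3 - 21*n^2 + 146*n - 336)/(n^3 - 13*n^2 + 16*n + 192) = (n^2 - 13*n + 42)/(n^2 - 5*n - 24)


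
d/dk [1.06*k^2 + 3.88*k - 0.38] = 2.12*k + 3.88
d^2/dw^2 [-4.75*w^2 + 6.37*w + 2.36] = -9.50000000000000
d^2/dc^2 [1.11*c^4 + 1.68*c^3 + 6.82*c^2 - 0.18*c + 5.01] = 13.32*c^2 + 10.08*c + 13.64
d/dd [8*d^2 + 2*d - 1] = 16*d + 2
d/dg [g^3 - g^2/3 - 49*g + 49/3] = 3*g^2 - 2*g/3 - 49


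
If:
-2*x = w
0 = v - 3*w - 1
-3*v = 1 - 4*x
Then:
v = -1/11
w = -4/11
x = 2/11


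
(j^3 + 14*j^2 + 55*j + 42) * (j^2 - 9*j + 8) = j^5 + 5*j^4 - 63*j^3 - 341*j^2 + 62*j + 336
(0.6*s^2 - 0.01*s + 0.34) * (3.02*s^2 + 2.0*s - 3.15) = 1.812*s^4 + 1.1698*s^3 - 0.8832*s^2 + 0.7115*s - 1.071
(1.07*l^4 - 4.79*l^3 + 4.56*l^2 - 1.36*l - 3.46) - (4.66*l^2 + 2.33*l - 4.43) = 1.07*l^4 - 4.79*l^3 - 0.100000000000001*l^2 - 3.69*l + 0.97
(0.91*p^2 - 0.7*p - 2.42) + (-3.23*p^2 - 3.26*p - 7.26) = -2.32*p^2 - 3.96*p - 9.68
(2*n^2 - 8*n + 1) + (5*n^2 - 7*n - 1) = 7*n^2 - 15*n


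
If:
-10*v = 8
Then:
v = -4/5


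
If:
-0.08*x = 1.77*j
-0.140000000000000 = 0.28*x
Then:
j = 0.02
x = -0.50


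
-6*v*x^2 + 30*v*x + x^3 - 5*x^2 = x*(-6*v + x)*(x - 5)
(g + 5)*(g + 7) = g^2 + 12*g + 35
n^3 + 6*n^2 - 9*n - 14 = (n - 2)*(n + 1)*(n + 7)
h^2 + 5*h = h*(h + 5)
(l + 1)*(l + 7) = l^2 + 8*l + 7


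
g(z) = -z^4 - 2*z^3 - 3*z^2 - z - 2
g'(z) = -4*z^3 - 6*z^2 - 6*z - 1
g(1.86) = -39.08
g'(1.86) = -58.66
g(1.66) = -28.67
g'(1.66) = -45.79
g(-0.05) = -1.96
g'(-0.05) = -0.71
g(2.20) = -63.44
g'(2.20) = -85.83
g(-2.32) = -19.82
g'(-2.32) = 30.57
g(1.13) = -11.48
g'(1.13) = -21.21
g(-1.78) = -8.48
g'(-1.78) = 13.23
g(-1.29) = -4.18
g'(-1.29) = 5.34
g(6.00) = -1844.00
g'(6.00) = -1117.00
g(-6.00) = -968.00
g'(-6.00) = 683.00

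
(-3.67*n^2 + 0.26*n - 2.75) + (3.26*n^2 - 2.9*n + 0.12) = -0.41*n^2 - 2.64*n - 2.63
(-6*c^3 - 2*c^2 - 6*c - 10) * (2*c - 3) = -12*c^4 + 14*c^3 - 6*c^2 - 2*c + 30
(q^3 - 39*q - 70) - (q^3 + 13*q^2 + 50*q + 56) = -13*q^2 - 89*q - 126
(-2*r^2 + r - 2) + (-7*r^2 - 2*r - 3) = -9*r^2 - r - 5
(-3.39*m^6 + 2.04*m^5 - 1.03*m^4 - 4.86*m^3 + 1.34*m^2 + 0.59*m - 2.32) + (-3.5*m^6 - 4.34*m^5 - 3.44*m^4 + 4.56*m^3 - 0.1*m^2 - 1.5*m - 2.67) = -6.89*m^6 - 2.3*m^5 - 4.47*m^4 - 0.300000000000001*m^3 + 1.24*m^2 - 0.91*m - 4.99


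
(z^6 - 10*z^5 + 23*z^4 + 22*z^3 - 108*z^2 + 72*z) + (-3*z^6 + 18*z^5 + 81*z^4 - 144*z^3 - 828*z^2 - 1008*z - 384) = -2*z^6 + 8*z^5 + 104*z^4 - 122*z^3 - 936*z^2 - 936*z - 384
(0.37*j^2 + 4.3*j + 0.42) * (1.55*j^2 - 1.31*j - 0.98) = 0.5735*j^4 + 6.1803*j^3 - 5.3446*j^2 - 4.7642*j - 0.4116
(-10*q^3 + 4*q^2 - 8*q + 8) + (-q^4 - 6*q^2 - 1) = -q^4 - 10*q^3 - 2*q^2 - 8*q + 7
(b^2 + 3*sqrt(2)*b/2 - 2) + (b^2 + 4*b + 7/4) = 2*b^2 + 3*sqrt(2)*b/2 + 4*b - 1/4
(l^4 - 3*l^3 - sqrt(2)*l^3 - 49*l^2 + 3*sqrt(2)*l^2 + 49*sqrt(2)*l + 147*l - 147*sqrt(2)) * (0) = 0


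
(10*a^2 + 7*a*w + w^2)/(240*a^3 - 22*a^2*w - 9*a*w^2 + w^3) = (2*a + w)/(48*a^2 - 14*a*w + w^2)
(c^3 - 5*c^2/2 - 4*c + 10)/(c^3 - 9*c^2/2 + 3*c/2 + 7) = (2*c^2 - c - 10)/(2*c^2 - 5*c - 7)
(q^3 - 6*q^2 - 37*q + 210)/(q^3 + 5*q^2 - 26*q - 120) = (q - 7)/(q + 4)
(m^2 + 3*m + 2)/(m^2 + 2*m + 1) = (m + 2)/(m + 1)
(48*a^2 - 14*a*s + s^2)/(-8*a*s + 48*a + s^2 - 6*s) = (-6*a + s)/(s - 6)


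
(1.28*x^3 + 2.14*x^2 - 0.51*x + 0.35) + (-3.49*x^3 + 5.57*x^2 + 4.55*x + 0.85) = -2.21*x^3 + 7.71*x^2 + 4.04*x + 1.2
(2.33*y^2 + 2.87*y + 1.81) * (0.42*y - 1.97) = 0.9786*y^3 - 3.3847*y^2 - 4.8937*y - 3.5657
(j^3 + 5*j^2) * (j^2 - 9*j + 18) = j^5 - 4*j^4 - 27*j^3 + 90*j^2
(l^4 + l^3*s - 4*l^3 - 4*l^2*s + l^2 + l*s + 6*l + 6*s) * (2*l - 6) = 2*l^5 + 2*l^4*s - 14*l^4 - 14*l^3*s + 26*l^3 + 26*l^2*s + 6*l^2 + 6*l*s - 36*l - 36*s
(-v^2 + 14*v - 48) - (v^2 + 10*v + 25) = -2*v^2 + 4*v - 73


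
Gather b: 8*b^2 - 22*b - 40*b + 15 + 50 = 8*b^2 - 62*b + 65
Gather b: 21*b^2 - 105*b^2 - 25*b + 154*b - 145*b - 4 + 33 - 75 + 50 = -84*b^2 - 16*b + 4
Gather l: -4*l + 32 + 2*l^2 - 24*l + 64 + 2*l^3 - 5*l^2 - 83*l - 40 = 2*l^3 - 3*l^2 - 111*l + 56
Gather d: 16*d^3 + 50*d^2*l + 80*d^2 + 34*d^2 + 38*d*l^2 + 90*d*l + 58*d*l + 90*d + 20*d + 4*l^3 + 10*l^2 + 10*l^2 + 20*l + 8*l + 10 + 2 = 16*d^3 + d^2*(50*l + 114) + d*(38*l^2 + 148*l + 110) + 4*l^3 + 20*l^2 + 28*l + 12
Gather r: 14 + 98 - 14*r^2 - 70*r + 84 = -14*r^2 - 70*r + 196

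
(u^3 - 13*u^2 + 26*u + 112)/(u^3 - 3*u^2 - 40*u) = (u^2 - 5*u - 14)/(u*(u + 5))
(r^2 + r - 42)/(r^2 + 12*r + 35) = (r - 6)/(r + 5)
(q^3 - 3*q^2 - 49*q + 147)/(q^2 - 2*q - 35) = (q^2 + 4*q - 21)/(q + 5)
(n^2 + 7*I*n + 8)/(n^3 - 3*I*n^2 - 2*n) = (n + 8*I)/(n*(n - 2*I))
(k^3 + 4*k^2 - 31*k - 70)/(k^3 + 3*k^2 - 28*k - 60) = (k + 7)/(k + 6)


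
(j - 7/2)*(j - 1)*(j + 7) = j^3 + 5*j^2/2 - 28*j + 49/2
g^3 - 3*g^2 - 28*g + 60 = (g - 6)*(g - 2)*(g + 5)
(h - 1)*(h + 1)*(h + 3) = h^3 + 3*h^2 - h - 3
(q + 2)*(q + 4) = q^2 + 6*q + 8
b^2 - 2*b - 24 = (b - 6)*(b + 4)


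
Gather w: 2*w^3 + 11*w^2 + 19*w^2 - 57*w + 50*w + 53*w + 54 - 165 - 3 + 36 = 2*w^3 + 30*w^2 + 46*w - 78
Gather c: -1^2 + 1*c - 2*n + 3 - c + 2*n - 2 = 0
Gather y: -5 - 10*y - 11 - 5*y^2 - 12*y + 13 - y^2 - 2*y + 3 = -6*y^2 - 24*y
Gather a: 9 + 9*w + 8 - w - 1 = 8*w + 16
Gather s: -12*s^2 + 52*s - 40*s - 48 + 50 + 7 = -12*s^2 + 12*s + 9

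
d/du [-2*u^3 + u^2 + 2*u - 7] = -6*u^2 + 2*u + 2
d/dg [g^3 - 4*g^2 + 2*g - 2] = 3*g^2 - 8*g + 2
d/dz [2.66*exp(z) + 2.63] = 2.66*exp(z)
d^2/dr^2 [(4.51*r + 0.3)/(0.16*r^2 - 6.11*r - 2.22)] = ((55.0162 - 4.3296*r)*(-0.16*r^2 + 6.11*r + 2.22) - (0.32*r - 6.11)*(0.64*r - 12.22)*(4.51*r + 0.3))/(-0.16*r^2 + 6.11*r + 2.22)^3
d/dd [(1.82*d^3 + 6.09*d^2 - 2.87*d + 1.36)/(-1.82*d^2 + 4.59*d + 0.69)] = (-3.3124*d^4 + 16.7076*d^3 + 26.4971*d^2 + 13.3546*d - 8.2227)/(3.3124*d^4 - 16.7076*d^3 + 18.5565*d^2 + 6.3342*d + 0.4761)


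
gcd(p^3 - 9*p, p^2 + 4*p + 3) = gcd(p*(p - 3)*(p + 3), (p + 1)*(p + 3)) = p + 3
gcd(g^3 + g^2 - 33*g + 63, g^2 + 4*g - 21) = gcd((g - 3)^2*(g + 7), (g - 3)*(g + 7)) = g^2 + 4*g - 21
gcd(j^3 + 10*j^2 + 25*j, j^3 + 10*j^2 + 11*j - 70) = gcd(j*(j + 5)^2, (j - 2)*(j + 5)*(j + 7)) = j + 5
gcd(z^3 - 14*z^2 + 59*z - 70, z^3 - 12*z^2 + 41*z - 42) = z^2 - 9*z + 14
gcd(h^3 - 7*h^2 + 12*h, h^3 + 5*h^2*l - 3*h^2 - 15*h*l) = h^2 - 3*h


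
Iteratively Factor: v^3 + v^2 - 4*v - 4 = (v + 2)*(v^2 - v - 2) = (v - 2)*(v + 2)*(v + 1)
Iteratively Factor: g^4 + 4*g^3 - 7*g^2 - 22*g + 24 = (g - 1)*(g^3 + 5*g^2 - 2*g - 24) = (g - 2)*(g - 1)*(g^2 + 7*g + 12) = (g - 2)*(g - 1)*(g + 4)*(g + 3)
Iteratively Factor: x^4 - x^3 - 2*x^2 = (x)*(x^3 - x^2 - 2*x) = x*(x + 1)*(x^2 - 2*x) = x^2*(x + 1)*(x - 2)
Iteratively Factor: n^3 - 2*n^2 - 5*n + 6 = (n + 2)*(n^2 - 4*n + 3) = (n - 1)*(n + 2)*(n - 3)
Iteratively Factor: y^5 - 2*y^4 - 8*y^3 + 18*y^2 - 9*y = (y - 1)*(y^4 - y^3 - 9*y^2 + 9*y) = (y - 1)^2*(y^3 - 9*y) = y*(y - 1)^2*(y^2 - 9) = y*(y - 3)*(y - 1)^2*(y + 3)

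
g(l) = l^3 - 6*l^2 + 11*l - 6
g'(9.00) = 146.00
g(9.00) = 336.00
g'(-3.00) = 74.00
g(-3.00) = -120.00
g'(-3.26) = 82.00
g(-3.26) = -140.27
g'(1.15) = 1.17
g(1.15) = 0.24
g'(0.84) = 3.04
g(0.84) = -0.40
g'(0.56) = 5.22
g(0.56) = -1.55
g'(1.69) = -0.71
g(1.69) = 0.28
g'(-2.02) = 47.48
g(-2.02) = -60.94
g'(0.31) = 7.57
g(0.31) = -3.14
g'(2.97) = 1.82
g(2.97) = -0.06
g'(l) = 3*l^2 - 12*l + 11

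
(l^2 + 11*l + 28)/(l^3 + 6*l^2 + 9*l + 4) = (l + 7)/(l^2 + 2*l + 1)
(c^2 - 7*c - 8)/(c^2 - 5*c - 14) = (-c^2 + 7*c + 8)/(-c^2 + 5*c + 14)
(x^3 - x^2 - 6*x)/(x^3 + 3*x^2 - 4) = x*(x - 3)/(x^2 + x - 2)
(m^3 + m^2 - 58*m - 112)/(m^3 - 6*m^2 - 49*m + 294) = (m^2 - 6*m - 16)/(m^2 - 13*m + 42)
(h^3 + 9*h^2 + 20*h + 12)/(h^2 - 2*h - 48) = (h^2 + 3*h + 2)/(h - 8)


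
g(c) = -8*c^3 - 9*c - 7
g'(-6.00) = -873.00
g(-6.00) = 1775.00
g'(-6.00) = -873.00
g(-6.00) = 1775.00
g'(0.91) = -28.87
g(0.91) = -21.22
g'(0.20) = -9.96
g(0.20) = -8.86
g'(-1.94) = -99.33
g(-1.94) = 68.87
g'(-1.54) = -65.92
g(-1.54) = 36.08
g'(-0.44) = -13.65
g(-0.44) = -2.36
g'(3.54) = -309.76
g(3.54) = -393.75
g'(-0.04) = -9.04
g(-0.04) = -6.64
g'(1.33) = -51.45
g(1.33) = -37.79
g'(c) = -24*c^2 - 9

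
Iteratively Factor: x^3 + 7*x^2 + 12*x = (x + 3)*(x^2 + 4*x) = (x + 3)*(x + 4)*(x)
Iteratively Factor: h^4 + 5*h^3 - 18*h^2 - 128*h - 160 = (h + 4)*(h^3 + h^2 - 22*h - 40) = (h + 4)^2*(h^2 - 3*h - 10) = (h + 2)*(h + 4)^2*(h - 5)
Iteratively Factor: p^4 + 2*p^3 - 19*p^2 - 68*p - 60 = (p + 3)*(p^3 - p^2 - 16*p - 20) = (p + 2)*(p + 3)*(p^2 - 3*p - 10) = (p - 5)*(p + 2)*(p + 3)*(p + 2)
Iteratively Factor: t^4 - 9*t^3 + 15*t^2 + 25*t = (t - 5)*(t^3 - 4*t^2 - 5*t) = (t - 5)^2*(t^2 + t) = (t - 5)^2*(t + 1)*(t)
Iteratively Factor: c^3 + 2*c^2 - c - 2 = (c + 1)*(c^2 + c - 2) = (c - 1)*(c + 1)*(c + 2)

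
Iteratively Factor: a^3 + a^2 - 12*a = (a)*(a^2 + a - 12) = a*(a + 4)*(a - 3)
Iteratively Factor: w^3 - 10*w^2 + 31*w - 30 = (w - 5)*(w^2 - 5*w + 6) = (w - 5)*(w - 3)*(w - 2)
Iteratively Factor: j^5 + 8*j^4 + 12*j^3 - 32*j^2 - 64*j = (j + 2)*(j^4 + 6*j^3 - 32*j) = (j + 2)*(j + 4)*(j^3 + 2*j^2 - 8*j) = j*(j + 2)*(j + 4)*(j^2 + 2*j - 8) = j*(j + 2)*(j + 4)^2*(j - 2)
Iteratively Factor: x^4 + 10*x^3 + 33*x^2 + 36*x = (x + 4)*(x^3 + 6*x^2 + 9*x) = (x + 3)*(x + 4)*(x^2 + 3*x) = (x + 3)^2*(x + 4)*(x)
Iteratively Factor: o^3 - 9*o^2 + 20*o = (o - 4)*(o^2 - 5*o) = (o - 5)*(o - 4)*(o)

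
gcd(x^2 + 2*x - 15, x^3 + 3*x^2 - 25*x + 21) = x - 3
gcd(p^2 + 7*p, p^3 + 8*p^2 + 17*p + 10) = 1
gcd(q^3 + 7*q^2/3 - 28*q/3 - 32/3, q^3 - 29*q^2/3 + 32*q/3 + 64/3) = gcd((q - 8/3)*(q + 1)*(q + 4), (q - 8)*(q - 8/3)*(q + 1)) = q^2 - 5*q/3 - 8/3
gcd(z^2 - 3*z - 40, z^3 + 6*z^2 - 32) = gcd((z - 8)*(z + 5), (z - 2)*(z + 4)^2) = 1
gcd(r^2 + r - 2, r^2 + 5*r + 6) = r + 2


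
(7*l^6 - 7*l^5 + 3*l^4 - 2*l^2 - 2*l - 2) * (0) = 0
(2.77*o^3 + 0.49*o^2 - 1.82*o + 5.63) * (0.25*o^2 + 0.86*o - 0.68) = 0.6925*o^5 + 2.5047*o^4 - 1.9172*o^3 - 0.4909*o^2 + 6.0794*o - 3.8284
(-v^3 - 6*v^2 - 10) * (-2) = 2*v^3 + 12*v^2 + 20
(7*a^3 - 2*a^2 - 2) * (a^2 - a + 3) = 7*a^5 - 9*a^4 + 23*a^3 - 8*a^2 + 2*a - 6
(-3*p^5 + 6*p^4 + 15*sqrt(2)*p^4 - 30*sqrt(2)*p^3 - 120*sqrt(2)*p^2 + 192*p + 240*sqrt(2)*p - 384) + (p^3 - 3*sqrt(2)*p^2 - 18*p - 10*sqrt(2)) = -3*p^5 + 6*p^4 + 15*sqrt(2)*p^4 - 30*sqrt(2)*p^3 + p^3 - 123*sqrt(2)*p^2 + 174*p + 240*sqrt(2)*p - 384 - 10*sqrt(2)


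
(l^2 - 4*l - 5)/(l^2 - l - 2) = (l - 5)/(l - 2)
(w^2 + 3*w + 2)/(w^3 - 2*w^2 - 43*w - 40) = (w + 2)/(w^2 - 3*w - 40)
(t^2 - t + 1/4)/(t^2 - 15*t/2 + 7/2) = (t - 1/2)/(t - 7)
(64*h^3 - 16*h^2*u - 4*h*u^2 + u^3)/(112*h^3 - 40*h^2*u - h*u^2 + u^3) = (4*h + u)/(7*h + u)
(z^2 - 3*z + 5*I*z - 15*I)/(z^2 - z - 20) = (z^2 + z*(-3 + 5*I) - 15*I)/(z^2 - z - 20)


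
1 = 1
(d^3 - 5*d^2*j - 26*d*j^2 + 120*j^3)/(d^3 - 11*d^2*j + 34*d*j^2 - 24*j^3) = (d + 5*j)/(d - j)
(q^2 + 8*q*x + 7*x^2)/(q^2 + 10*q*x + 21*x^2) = (q + x)/(q + 3*x)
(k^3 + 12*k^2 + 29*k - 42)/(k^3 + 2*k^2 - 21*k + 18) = (k + 7)/(k - 3)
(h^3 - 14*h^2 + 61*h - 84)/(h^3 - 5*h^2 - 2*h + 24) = (h - 7)/(h + 2)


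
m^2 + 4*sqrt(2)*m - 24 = (m - 2*sqrt(2))*(m + 6*sqrt(2))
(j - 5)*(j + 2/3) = j^2 - 13*j/3 - 10/3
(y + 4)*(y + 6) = y^2 + 10*y + 24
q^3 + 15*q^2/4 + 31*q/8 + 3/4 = (q + 1/4)*(q + 3/2)*(q + 2)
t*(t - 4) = t^2 - 4*t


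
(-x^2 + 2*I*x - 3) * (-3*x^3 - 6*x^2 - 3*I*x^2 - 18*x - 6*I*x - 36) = 3*x^5 + 6*x^4 - 3*I*x^4 + 33*x^3 - 6*I*x^3 + 66*x^2 - 27*I*x^2 + 54*x - 54*I*x + 108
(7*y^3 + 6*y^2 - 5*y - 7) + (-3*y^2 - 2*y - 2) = 7*y^3 + 3*y^2 - 7*y - 9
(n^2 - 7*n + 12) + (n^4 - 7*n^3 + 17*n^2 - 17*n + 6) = n^4 - 7*n^3 + 18*n^2 - 24*n + 18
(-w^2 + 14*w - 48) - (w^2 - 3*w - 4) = -2*w^2 + 17*w - 44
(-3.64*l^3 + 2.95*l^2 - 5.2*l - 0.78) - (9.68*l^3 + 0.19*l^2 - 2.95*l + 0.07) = -13.32*l^3 + 2.76*l^2 - 2.25*l - 0.85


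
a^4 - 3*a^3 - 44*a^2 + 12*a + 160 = (a - 8)*(a - 2)*(a + 2)*(a + 5)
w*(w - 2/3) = w^2 - 2*w/3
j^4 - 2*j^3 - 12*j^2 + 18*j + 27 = (j - 3)^2*(j + 1)*(j + 3)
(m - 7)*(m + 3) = m^2 - 4*m - 21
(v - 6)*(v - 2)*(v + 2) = v^3 - 6*v^2 - 4*v + 24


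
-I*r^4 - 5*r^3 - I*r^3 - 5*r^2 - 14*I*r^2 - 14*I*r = r*(r - 7*I)*(r + 2*I)*(-I*r - I)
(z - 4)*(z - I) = z^2 - 4*z - I*z + 4*I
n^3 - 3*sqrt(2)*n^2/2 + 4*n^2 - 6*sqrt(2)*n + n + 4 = (n + 4)*(n - sqrt(2))*(n - sqrt(2)/2)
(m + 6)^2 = m^2 + 12*m + 36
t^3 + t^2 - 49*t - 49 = (t - 7)*(t + 1)*(t + 7)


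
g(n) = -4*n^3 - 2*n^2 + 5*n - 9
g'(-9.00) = -931.00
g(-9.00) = 2700.00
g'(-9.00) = -931.00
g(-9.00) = 2700.00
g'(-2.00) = -35.00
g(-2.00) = 5.00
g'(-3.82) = -154.83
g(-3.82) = 165.69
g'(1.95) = -48.43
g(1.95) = -36.51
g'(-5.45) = -329.63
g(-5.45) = 551.86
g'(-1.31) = -10.35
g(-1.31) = -9.99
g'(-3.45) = -124.03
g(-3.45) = 114.20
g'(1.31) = -20.83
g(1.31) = -14.87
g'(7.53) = -705.53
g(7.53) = -1792.58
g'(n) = -12*n^2 - 4*n + 5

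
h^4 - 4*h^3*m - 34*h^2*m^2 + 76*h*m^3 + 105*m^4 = (h - 7*m)*(h - 3*m)*(h + m)*(h + 5*m)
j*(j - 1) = j^2 - j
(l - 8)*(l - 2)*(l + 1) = l^3 - 9*l^2 + 6*l + 16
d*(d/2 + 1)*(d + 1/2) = d^3/2 + 5*d^2/4 + d/2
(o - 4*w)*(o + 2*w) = o^2 - 2*o*w - 8*w^2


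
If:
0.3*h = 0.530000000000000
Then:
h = 1.77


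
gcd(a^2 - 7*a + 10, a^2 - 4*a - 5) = a - 5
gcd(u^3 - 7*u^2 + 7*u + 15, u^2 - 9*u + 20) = u - 5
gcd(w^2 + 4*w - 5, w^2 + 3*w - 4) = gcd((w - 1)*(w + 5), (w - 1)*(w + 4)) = w - 1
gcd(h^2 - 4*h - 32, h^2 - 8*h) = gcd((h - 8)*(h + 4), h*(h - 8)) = h - 8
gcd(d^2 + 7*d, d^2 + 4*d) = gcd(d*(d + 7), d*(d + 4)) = d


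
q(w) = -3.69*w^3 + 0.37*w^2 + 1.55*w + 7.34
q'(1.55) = -23.90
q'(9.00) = -888.46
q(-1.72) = 24.54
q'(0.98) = -8.36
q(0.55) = 7.69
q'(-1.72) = -32.47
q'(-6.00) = -401.41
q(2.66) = -55.37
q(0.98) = 5.74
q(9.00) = -2638.75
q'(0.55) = -1.39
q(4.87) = -402.54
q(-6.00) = 808.40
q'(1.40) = -19.11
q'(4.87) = -257.39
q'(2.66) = -74.81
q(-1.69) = 23.59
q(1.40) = 0.11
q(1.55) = -3.11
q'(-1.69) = -31.32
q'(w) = -11.07*w^2 + 0.74*w + 1.55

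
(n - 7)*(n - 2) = n^2 - 9*n + 14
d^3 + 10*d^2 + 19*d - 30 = (d - 1)*(d + 5)*(d + 6)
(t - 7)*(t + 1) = t^2 - 6*t - 7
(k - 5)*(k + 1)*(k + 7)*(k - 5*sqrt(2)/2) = k^4 - 5*sqrt(2)*k^3/2 + 3*k^3 - 33*k^2 - 15*sqrt(2)*k^2/2 - 35*k + 165*sqrt(2)*k/2 + 175*sqrt(2)/2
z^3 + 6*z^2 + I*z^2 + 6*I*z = z*(z + 6)*(z + I)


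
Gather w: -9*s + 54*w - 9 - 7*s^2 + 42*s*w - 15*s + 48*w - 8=-7*s^2 - 24*s + w*(42*s + 102) - 17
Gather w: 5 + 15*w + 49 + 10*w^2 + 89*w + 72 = 10*w^2 + 104*w + 126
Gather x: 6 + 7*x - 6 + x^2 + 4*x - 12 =x^2 + 11*x - 12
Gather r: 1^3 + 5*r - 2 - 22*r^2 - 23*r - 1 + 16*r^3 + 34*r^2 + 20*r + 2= 16*r^3 + 12*r^2 + 2*r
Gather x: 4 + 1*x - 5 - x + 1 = 0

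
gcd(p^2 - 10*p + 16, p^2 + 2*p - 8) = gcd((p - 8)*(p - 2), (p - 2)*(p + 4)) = p - 2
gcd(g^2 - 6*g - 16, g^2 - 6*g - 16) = g^2 - 6*g - 16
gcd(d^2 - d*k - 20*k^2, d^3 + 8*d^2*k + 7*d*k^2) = 1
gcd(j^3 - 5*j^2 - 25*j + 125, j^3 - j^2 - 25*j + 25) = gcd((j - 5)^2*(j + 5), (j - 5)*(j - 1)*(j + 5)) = j^2 - 25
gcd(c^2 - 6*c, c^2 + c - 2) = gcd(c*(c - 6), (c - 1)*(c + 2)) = 1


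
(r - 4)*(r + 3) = r^2 - r - 12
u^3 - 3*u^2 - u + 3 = (u - 3)*(u - 1)*(u + 1)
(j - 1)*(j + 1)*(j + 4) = j^3 + 4*j^2 - j - 4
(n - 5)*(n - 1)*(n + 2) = n^3 - 4*n^2 - 7*n + 10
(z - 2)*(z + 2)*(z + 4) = z^3 + 4*z^2 - 4*z - 16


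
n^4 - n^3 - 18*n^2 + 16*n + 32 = (n - 4)*(n - 2)*(n + 1)*(n + 4)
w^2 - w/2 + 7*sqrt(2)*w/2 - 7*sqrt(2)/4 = (w - 1/2)*(w + 7*sqrt(2)/2)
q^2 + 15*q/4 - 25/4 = (q - 5/4)*(q + 5)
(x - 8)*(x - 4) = x^2 - 12*x + 32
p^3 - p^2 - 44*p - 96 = (p - 8)*(p + 3)*(p + 4)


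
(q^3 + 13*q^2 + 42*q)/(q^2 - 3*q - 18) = q*(q^2 + 13*q + 42)/(q^2 - 3*q - 18)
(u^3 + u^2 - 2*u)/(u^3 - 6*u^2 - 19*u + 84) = u*(u^2 + u - 2)/(u^3 - 6*u^2 - 19*u + 84)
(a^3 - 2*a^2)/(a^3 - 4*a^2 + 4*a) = a/(a - 2)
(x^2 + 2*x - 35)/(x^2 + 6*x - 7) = (x - 5)/(x - 1)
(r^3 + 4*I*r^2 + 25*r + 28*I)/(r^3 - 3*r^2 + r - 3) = (r^2 + 3*I*r + 28)/(r^2 - r*(3 + I) + 3*I)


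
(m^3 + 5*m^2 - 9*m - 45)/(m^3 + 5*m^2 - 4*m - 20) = (m^2 - 9)/(m^2 - 4)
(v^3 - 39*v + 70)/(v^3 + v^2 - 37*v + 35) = (v - 2)/(v - 1)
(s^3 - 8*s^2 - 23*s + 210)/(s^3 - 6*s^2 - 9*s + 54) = (s^2 - 2*s - 35)/(s^2 - 9)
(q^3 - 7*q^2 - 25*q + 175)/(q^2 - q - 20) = (q^2 - 2*q - 35)/(q + 4)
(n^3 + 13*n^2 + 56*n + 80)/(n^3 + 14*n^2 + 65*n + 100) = (n + 4)/(n + 5)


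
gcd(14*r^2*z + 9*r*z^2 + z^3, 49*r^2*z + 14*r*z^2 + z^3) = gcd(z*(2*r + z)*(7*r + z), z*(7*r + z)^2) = 7*r*z + z^2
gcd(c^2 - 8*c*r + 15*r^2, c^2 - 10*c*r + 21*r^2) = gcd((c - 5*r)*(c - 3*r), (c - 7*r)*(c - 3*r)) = -c + 3*r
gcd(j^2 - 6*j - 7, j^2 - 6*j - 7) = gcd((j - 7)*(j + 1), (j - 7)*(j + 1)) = j^2 - 6*j - 7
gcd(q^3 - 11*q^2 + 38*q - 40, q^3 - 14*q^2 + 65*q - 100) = q^2 - 9*q + 20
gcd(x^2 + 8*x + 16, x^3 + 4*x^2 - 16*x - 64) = x^2 + 8*x + 16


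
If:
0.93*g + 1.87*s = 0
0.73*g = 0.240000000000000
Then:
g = 0.33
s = -0.16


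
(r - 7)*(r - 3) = r^2 - 10*r + 21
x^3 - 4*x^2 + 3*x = x*(x - 3)*(x - 1)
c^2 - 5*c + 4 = (c - 4)*(c - 1)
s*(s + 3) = s^2 + 3*s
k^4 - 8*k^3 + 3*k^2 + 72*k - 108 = (k - 6)*(k - 3)*(k - 2)*(k + 3)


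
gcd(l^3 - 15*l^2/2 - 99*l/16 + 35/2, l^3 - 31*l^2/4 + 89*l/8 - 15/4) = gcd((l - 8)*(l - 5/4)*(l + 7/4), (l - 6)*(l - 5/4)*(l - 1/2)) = l - 5/4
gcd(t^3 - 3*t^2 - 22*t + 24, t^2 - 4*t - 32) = t + 4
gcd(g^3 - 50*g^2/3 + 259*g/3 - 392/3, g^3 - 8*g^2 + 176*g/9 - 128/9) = g - 8/3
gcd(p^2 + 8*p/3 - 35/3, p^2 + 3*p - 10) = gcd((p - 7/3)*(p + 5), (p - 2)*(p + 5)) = p + 5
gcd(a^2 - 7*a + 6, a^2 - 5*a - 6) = a - 6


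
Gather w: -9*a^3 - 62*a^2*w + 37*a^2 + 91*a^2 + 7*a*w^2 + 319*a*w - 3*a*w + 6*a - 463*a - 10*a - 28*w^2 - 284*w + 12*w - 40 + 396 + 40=-9*a^3 + 128*a^2 - 467*a + w^2*(7*a - 28) + w*(-62*a^2 + 316*a - 272) + 396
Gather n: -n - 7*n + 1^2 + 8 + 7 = 16 - 8*n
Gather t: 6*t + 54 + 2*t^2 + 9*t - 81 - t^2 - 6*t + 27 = t^2 + 9*t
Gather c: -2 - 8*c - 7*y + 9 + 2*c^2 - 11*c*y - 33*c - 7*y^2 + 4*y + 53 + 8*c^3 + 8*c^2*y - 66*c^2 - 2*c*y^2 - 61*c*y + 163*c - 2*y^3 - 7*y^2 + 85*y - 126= 8*c^3 + c^2*(8*y - 64) + c*(-2*y^2 - 72*y + 122) - 2*y^3 - 14*y^2 + 82*y - 66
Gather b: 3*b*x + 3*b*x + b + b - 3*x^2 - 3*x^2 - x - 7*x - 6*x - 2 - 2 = b*(6*x + 2) - 6*x^2 - 14*x - 4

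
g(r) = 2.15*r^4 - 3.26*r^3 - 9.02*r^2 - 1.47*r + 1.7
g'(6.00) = 1395.81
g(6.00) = 1750.40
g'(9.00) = 5313.39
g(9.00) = 10987.46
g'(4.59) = 541.32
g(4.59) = 443.98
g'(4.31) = 427.65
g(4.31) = 308.71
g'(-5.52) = -1646.38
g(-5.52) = 2279.45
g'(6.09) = 1468.40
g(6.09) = 1879.27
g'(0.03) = -2.02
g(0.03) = 1.65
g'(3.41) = 164.30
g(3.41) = 53.24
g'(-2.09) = -85.00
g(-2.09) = 36.16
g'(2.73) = 51.37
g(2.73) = -16.44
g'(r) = 8.6*r^3 - 9.78*r^2 - 18.04*r - 1.47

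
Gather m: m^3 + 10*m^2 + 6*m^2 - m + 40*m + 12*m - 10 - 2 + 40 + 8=m^3 + 16*m^2 + 51*m + 36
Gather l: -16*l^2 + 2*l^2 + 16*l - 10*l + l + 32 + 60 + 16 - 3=-14*l^2 + 7*l + 105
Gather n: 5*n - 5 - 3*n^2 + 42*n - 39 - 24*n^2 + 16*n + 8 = -27*n^2 + 63*n - 36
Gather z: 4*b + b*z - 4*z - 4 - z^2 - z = 4*b - z^2 + z*(b - 5) - 4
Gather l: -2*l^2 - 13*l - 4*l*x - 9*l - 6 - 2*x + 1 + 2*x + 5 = -2*l^2 + l*(-4*x - 22)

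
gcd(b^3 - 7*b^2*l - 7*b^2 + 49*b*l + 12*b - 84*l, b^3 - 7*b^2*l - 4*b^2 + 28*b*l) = b^2 - 7*b*l - 4*b + 28*l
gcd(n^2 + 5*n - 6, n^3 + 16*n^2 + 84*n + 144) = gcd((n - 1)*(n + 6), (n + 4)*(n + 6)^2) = n + 6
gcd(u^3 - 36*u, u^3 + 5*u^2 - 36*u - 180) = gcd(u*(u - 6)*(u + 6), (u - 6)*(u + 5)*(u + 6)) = u^2 - 36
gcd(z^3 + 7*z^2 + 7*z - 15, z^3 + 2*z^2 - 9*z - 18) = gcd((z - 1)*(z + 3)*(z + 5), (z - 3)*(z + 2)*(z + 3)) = z + 3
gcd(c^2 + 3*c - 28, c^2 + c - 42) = c + 7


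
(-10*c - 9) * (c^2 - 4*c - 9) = -10*c^3 + 31*c^2 + 126*c + 81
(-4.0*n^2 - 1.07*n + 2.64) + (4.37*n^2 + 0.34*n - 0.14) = 0.37*n^2 - 0.73*n + 2.5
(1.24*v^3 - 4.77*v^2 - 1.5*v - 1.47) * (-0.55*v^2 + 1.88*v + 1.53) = -0.682*v^5 + 4.9547*v^4 - 6.2454*v^3 - 9.3096*v^2 - 5.0586*v - 2.2491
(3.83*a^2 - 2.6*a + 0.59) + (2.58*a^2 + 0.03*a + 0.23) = 6.41*a^2 - 2.57*a + 0.82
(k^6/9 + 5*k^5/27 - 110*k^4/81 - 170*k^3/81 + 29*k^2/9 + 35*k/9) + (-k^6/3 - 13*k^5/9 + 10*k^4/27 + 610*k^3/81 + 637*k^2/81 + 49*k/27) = -2*k^6/9 - 34*k^5/27 - 80*k^4/81 + 440*k^3/81 + 898*k^2/81 + 154*k/27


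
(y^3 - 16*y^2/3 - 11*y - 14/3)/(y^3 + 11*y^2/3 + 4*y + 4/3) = (y - 7)/(y + 2)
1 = 1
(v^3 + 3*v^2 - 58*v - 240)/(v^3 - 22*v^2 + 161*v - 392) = (v^2 + 11*v + 30)/(v^2 - 14*v + 49)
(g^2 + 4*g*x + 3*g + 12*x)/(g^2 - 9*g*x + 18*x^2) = (g^2 + 4*g*x + 3*g + 12*x)/(g^2 - 9*g*x + 18*x^2)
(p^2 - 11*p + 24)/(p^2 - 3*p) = (p - 8)/p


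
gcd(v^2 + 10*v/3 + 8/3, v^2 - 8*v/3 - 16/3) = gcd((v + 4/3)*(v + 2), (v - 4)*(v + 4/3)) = v + 4/3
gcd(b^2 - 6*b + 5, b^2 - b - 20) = b - 5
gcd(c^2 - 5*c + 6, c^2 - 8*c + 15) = c - 3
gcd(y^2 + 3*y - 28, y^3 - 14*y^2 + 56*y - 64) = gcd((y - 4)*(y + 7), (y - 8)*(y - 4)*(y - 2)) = y - 4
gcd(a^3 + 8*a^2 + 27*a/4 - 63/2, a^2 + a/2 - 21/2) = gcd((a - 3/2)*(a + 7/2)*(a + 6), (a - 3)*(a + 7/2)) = a + 7/2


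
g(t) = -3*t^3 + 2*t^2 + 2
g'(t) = -9*t^2 + 4*t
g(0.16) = 2.04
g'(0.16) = 0.41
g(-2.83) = 86.01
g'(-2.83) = -83.40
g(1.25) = -0.73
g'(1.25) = -9.06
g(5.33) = -395.44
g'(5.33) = -234.36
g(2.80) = -48.18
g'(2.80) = -59.36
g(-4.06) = 235.74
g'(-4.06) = -164.59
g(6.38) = -695.67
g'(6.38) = -340.82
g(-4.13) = 247.45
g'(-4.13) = -170.03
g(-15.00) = 10577.00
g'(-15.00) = -2085.00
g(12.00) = -4894.00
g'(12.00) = -1248.00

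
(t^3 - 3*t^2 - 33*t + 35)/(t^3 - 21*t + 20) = (t - 7)/(t - 4)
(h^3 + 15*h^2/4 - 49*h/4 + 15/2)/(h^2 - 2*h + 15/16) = 4*(h^2 + 5*h - 6)/(4*h - 3)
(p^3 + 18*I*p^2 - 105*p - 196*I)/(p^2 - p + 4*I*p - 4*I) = (p^2 + 14*I*p - 49)/(p - 1)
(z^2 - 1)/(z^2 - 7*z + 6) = (z + 1)/(z - 6)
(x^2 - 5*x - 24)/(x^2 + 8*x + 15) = (x - 8)/(x + 5)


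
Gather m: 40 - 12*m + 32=72 - 12*m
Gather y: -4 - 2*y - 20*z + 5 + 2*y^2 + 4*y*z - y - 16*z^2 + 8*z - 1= 2*y^2 + y*(4*z - 3) - 16*z^2 - 12*z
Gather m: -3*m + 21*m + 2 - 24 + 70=18*m + 48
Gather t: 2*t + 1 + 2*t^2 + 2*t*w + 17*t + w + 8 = 2*t^2 + t*(2*w + 19) + w + 9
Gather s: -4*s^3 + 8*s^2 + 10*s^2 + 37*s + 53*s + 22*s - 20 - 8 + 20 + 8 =-4*s^3 + 18*s^2 + 112*s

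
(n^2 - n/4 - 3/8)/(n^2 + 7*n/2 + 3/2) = (n - 3/4)/(n + 3)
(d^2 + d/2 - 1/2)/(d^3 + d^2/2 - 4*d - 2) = (2*d^2 + d - 1)/(2*d^3 + d^2 - 8*d - 4)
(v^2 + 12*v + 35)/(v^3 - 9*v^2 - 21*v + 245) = (v + 7)/(v^2 - 14*v + 49)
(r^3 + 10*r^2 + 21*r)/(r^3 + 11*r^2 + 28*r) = (r + 3)/(r + 4)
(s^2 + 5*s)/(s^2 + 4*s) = (s + 5)/(s + 4)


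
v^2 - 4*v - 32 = (v - 8)*(v + 4)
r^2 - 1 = (r - 1)*(r + 1)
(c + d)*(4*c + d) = 4*c^2 + 5*c*d + d^2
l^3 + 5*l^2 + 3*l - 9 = (l - 1)*(l + 3)^2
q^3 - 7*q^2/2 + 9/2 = (q - 3)*(q - 3/2)*(q + 1)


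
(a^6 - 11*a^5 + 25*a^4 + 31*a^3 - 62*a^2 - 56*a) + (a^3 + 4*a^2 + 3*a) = a^6 - 11*a^5 + 25*a^4 + 32*a^3 - 58*a^2 - 53*a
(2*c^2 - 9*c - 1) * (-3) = -6*c^2 + 27*c + 3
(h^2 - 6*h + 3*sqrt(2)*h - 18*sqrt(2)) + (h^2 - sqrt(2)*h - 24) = 2*h^2 - 6*h + 2*sqrt(2)*h - 18*sqrt(2) - 24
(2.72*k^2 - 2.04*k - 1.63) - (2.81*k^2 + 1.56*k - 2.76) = -0.0899999999999999*k^2 - 3.6*k + 1.13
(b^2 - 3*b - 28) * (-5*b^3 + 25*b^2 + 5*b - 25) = -5*b^5 + 40*b^4 + 70*b^3 - 740*b^2 - 65*b + 700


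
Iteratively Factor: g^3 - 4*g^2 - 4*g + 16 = (g + 2)*(g^2 - 6*g + 8) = (g - 2)*(g + 2)*(g - 4)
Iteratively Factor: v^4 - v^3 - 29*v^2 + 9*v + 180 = (v + 3)*(v^3 - 4*v^2 - 17*v + 60) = (v - 3)*(v + 3)*(v^2 - v - 20) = (v - 3)*(v + 3)*(v + 4)*(v - 5)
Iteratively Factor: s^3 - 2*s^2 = (s)*(s^2 - 2*s) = s*(s - 2)*(s)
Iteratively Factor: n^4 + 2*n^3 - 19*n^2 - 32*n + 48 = (n + 4)*(n^3 - 2*n^2 - 11*n + 12) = (n + 3)*(n + 4)*(n^2 - 5*n + 4) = (n - 1)*(n + 3)*(n + 4)*(n - 4)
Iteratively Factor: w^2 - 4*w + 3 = (w - 3)*(w - 1)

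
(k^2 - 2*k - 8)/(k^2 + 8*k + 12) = (k - 4)/(k + 6)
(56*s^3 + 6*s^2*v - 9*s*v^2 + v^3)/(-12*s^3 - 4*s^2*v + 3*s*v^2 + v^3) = (-28*s^2 + 11*s*v - v^2)/(6*s^2 - s*v - v^2)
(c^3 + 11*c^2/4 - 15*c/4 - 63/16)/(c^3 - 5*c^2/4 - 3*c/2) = (c^2 + 2*c - 21/4)/(c*(c - 2))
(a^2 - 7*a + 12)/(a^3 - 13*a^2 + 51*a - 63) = (a - 4)/(a^2 - 10*a + 21)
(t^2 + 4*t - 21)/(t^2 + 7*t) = (t - 3)/t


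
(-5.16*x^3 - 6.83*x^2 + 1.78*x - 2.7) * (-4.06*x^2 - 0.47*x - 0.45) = 20.9496*x^5 + 30.155*x^4 - 1.6947*x^3 + 13.1989*x^2 + 0.468*x + 1.215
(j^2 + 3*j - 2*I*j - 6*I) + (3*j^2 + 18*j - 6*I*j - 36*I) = 4*j^2 + 21*j - 8*I*j - 42*I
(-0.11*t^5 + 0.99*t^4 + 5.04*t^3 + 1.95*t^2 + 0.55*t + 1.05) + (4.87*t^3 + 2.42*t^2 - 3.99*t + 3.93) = -0.11*t^5 + 0.99*t^4 + 9.91*t^3 + 4.37*t^2 - 3.44*t + 4.98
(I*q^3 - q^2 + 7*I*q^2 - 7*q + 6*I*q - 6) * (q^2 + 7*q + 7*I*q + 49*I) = I*q^5 - 8*q^4 + 14*I*q^4 - 112*q^3 + 48*I*q^3 - 440*q^2 - 56*I*q^2 - 336*q - 385*I*q - 294*I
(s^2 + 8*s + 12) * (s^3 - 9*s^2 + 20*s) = s^5 - s^4 - 40*s^3 + 52*s^2 + 240*s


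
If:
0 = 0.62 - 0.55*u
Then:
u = 1.13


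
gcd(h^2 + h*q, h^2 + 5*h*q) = h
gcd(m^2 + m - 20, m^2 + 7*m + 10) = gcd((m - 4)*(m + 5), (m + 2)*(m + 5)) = m + 5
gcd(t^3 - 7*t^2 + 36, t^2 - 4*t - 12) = t^2 - 4*t - 12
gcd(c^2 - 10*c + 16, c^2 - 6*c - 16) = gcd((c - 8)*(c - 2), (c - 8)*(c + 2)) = c - 8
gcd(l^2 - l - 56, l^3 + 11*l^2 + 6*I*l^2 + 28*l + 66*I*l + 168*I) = l + 7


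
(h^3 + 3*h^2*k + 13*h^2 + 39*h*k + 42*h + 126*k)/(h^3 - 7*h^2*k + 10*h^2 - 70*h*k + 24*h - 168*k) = (h^2 + 3*h*k + 7*h + 21*k)/(h^2 - 7*h*k + 4*h - 28*k)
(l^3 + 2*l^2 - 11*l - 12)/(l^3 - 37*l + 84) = (l^2 + 5*l + 4)/(l^2 + 3*l - 28)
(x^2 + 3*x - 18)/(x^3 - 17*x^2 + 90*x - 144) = (x + 6)/(x^2 - 14*x + 48)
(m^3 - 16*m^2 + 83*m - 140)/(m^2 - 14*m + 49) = (m^2 - 9*m + 20)/(m - 7)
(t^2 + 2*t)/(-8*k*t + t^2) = (t + 2)/(-8*k + t)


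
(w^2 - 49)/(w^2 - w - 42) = (w + 7)/(w + 6)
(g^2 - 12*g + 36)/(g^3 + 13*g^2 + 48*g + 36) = (g^2 - 12*g + 36)/(g^3 + 13*g^2 + 48*g + 36)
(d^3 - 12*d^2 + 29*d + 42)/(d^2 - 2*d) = (d^3 - 12*d^2 + 29*d + 42)/(d*(d - 2))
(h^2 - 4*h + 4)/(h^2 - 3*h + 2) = (h - 2)/(h - 1)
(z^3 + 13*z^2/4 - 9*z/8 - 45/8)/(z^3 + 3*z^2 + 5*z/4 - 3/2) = (4*z^2 + 7*z - 15)/(2*(2*z^2 + 3*z - 2))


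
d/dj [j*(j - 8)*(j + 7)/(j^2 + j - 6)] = (j^4 + 2*j^3 + 37*j^2 + 12*j + 336)/(j^4 + 2*j^3 - 11*j^2 - 12*j + 36)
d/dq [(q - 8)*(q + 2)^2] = (q + 2)*(3*q - 14)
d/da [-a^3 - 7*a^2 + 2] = a*(-3*a - 14)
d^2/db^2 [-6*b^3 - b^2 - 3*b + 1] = -36*b - 2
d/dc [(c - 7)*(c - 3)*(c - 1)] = 3*c^2 - 22*c + 31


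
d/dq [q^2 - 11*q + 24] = 2*q - 11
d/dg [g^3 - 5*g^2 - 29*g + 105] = 3*g^2 - 10*g - 29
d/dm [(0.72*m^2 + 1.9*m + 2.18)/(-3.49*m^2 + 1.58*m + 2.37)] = (7.7686*m^2 + 18.6292*m + 1.0586)/(12.1801*m^4 - 11.0284*m^3 - 14.0462*m^2 + 7.4892*m + 5.6169)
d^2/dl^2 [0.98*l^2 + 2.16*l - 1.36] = 1.96000000000000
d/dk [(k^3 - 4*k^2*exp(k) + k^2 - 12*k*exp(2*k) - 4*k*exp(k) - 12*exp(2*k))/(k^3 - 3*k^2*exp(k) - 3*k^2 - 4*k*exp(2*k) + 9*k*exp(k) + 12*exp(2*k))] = ((-k^3 + 4*k^2*exp(k) - k^2 + 12*k*exp(2*k) + 4*k*exp(k) + 12*exp(2*k))*(-3*k^2*exp(k) + 3*k^2 - 8*k*exp(2*k) + 3*k*exp(k) - 6*k + 20*exp(2*k) + 9*exp(k)) + (k^3 - 3*k^2*exp(k) - 3*k^2 - 4*k*exp(2*k) + 9*k*exp(k) + 12*exp(2*k))*(-4*k^2*exp(k) + 3*k^2 - 24*k*exp(2*k) - 12*k*exp(k) + 2*k - 36*exp(2*k) - 4*exp(k)))/(k^3 - 3*k^2*exp(k) - 3*k^2 - 4*k*exp(2*k) + 9*k*exp(k) + 12*exp(2*k))^2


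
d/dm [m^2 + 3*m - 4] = 2*m + 3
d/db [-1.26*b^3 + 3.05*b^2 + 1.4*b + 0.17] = -3.78*b^2 + 6.1*b + 1.4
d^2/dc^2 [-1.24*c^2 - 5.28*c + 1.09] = -2.48000000000000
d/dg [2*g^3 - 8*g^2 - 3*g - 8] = 6*g^2 - 16*g - 3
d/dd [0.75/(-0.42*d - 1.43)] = 0.315/(0.42*d + 1.43)^2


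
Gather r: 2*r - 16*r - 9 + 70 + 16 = 77 - 14*r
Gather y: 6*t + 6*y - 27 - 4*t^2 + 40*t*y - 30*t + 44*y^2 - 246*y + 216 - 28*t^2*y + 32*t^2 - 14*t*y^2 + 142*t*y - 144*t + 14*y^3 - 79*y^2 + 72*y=28*t^2 - 168*t + 14*y^3 + y^2*(-14*t - 35) + y*(-28*t^2 + 182*t - 168) + 189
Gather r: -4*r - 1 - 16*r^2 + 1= -16*r^2 - 4*r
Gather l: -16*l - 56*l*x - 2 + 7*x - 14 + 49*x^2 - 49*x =l*(-56*x - 16) + 49*x^2 - 42*x - 16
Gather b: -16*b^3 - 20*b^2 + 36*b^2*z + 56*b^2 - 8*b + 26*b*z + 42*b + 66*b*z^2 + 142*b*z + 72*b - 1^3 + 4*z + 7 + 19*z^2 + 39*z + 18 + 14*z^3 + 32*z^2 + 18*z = -16*b^3 + b^2*(36*z + 36) + b*(66*z^2 + 168*z + 106) + 14*z^3 + 51*z^2 + 61*z + 24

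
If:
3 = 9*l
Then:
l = 1/3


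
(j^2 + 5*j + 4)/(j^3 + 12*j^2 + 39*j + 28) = 1/(j + 7)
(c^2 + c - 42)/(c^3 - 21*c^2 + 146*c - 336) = (c + 7)/(c^2 - 15*c + 56)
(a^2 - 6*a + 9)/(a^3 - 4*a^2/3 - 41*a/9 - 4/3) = 9*(a - 3)/(9*a^2 + 15*a + 4)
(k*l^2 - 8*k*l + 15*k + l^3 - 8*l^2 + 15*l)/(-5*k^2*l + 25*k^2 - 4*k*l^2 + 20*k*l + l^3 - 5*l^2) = (3 - l)/(5*k - l)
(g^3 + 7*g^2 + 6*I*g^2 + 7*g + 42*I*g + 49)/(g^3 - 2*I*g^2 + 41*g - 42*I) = (g^2 + 7*g*(1 + I) + 49*I)/(g^2 - I*g + 42)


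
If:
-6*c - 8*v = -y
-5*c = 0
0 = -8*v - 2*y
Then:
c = 0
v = 0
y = 0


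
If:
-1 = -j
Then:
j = 1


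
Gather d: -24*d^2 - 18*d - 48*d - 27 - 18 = -24*d^2 - 66*d - 45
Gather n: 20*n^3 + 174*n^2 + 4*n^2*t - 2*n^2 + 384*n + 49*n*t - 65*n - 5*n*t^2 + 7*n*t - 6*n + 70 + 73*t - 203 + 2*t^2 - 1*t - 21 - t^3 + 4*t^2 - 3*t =20*n^3 + n^2*(4*t + 172) + n*(-5*t^2 + 56*t + 313) - t^3 + 6*t^2 + 69*t - 154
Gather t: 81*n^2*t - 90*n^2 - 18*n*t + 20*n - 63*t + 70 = -90*n^2 + 20*n + t*(81*n^2 - 18*n - 63) + 70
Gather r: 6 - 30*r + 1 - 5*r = 7 - 35*r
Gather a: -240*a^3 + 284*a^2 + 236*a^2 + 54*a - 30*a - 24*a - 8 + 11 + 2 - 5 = -240*a^3 + 520*a^2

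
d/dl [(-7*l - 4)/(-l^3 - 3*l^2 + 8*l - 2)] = (-14*l^3 - 33*l^2 - 24*l + 46)/(l^6 + 6*l^5 - 7*l^4 - 44*l^3 + 76*l^2 - 32*l + 4)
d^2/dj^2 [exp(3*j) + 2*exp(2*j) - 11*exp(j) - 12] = (9*exp(2*j) + 8*exp(j) - 11)*exp(j)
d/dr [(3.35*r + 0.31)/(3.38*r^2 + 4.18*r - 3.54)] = (11.323*r^2 + 14.003*r - (3.35*r + 0.31)*(6.76*r + 4.18) - 11.859)/(3.38*r^2 + 4.18*r - 3.54)^2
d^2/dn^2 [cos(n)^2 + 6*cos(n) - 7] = -6*cos(n) - 2*cos(2*n)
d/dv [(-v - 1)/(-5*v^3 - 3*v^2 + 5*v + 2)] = (5*v^3 + 3*v^2 - 5*v - (v + 1)*(15*v^2 + 6*v - 5) - 2)/(5*v^3 + 3*v^2 - 5*v - 2)^2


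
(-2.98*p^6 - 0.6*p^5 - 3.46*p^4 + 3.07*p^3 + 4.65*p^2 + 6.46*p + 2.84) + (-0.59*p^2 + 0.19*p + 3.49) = -2.98*p^6 - 0.6*p^5 - 3.46*p^4 + 3.07*p^3 + 4.06*p^2 + 6.65*p + 6.33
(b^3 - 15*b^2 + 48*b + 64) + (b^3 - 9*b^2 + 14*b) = 2*b^3 - 24*b^2 + 62*b + 64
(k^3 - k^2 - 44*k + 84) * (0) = 0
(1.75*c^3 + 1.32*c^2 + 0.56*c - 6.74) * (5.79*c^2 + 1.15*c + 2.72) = 10.1325*c^5 + 9.6553*c^4 + 9.5204*c^3 - 34.7902*c^2 - 6.2278*c - 18.3328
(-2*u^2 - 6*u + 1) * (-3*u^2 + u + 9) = 6*u^4 + 16*u^3 - 27*u^2 - 53*u + 9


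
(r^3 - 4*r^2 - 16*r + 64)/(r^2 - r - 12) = (r^2 - 16)/(r + 3)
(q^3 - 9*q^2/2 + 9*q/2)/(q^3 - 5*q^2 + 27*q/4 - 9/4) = 2*q/(2*q - 1)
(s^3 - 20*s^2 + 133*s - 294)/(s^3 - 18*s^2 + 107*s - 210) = (s - 7)/(s - 5)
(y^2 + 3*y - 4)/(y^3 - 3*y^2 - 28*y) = (y - 1)/(y*(y - 7))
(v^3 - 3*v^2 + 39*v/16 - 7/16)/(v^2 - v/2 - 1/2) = (16*v^2 - 32*v + 7)/(8*(2*v + 1))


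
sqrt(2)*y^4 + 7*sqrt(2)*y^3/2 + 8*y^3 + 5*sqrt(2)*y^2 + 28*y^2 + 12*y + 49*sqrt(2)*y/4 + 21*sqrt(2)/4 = (y + 1/2)*(y + 3)*(y + 7*sqrt(2)/2)*(sqrt(2)*y + 1)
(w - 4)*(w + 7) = w^2 + 3*w - 28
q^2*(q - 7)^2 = q^4 - 14*q^3 + 49*q^2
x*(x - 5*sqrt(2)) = x^2 - 5*sqrt(2)*x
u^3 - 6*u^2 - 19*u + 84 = (u - 7)*(u - 3)*(u + 4)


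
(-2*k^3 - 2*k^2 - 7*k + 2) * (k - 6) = -2*k^4 + 10*k^3 + 5*k^2 + 44*k - 12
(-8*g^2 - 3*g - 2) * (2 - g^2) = 8*g^4 + 3*g^3 - 14*g^2 - 6*g - 4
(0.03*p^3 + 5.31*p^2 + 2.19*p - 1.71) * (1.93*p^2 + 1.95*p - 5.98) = 0.0579*p^5 + 10.3068*p^4 + 14.4018*p^3 - 30.7836*p^2 - 16.4307*p + 10.2258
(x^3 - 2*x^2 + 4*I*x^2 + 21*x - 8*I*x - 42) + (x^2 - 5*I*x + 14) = x^3 - x^2 + 4*I*x^2 + 21*x - 13*I*x - 28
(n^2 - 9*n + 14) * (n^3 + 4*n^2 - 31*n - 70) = n^5 - 5*n^4 - 53*n^3 + 265*n^2 + 196*n - 980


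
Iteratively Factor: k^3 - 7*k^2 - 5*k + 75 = (k - 5)*(k^2 - 2*k - 15) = (k - 5)*(k + 3)*(k - 5)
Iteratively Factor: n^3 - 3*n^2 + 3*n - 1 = (n - 1)*(n^2 - 2*n + 1) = (n - 1)^2*(n - 1)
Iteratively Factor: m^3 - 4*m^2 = (m - 4)*(m^2) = m*(m - 4)*(m)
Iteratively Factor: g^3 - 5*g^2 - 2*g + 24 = (g - 3)*(g^2 - 2*g - 8) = (g - 4)*(g - 3)*(g + 2)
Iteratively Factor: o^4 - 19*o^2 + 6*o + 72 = (o - 3)*(o^3 + 3*o^2 - 10*o - 24) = (o - 3)*(o + 2)*(o^2 + o - 12) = (o - 3)*(o + 2)*(o + 4)*(o - 3)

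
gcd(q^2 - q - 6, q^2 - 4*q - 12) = q + 2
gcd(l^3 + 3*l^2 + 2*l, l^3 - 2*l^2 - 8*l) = l^2 + 2*l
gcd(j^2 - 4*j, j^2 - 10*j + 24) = j - 4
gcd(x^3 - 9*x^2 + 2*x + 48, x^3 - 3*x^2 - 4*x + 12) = x^2 - x - 6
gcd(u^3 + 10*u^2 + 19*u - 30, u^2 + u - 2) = u - 1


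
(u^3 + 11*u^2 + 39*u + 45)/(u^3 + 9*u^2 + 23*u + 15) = (u + 3)/(u + 1)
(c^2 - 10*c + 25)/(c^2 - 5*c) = (c - 5)/c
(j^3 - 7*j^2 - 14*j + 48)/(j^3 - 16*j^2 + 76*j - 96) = (j + 3)/(j - 6)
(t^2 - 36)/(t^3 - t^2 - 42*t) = (t - 6)/(t*(t - 7))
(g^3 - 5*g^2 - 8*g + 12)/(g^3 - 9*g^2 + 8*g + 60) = (g - 1)/(g - 5)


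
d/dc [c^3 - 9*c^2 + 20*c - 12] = 3*c^2 - 18*c + 20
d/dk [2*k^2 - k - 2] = 4*k - 1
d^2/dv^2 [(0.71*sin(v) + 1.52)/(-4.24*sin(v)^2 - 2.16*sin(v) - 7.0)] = (12.764096*sin(v)^5 + 102.801344*sin(v)^4 - 110.202688*sin(v)^3 - 348.0536*sin(v)^2 + 54.719792*sin(v) + 97.514176)/(4.24*sin(v)^2 + 2.16*sin(v) + 7.0)^3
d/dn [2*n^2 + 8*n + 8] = 4*n + 8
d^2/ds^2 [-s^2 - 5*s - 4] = -2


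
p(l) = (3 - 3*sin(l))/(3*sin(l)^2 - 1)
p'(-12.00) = -184.83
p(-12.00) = -10.20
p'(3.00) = -0.72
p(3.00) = -2.74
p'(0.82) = -10.01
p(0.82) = 1.34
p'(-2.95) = -8.35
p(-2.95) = -4.01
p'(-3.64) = 31.51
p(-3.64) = -4.98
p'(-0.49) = 105.53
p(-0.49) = -13.15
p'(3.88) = -109.99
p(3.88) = 13.97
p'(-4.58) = 0.21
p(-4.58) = 0.01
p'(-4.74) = -0.04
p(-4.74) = 0.00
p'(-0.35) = 22.94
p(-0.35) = -6.22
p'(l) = -6*(3 - 3*sin(l))*sin(l)*cos(l)/(3*sin(l)^2 - 1)^2 - 3*cos(l)/(3*sin(l)^2 - 1)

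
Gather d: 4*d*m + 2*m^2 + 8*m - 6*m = 4*d*m + 2*m^2 + 2*m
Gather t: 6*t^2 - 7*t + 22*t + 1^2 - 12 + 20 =6*t^2 + 15*t + 9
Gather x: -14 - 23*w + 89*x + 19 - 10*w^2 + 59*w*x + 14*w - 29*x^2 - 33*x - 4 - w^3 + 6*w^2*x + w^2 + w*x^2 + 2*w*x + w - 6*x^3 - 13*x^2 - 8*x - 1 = -w^3 - 9*w^2 - 8*w - 6*x^3 + x^2*(w - 42) + x*(6*w^2 + 61*w + 48)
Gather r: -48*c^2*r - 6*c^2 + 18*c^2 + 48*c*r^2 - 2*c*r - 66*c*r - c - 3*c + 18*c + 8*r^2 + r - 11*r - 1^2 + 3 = 12*c^2 + 14*c + r^2*(48*c + 8) + r*(-48*c^2 - 68*c - 10) + 2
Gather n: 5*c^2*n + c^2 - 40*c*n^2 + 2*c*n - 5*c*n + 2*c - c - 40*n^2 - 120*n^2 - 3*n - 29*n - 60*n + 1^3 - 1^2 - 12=c^2 + c + n^2*(-40*c - 160) + n*(5*c^2 - 3*c - 92) - 12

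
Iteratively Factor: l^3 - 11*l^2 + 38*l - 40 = (l - 2)*(l^2 - 9*l + 20) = (l - 5)*(l - 2)*(l - 4)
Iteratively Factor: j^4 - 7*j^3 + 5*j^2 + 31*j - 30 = (j + 2)*(j^3 - 9*j^2 + 23*j - 15) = (j - 5)*(j + 2)*(j^2 - 4*j + 3) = (j - 5)*(j - 1)*(j + 2)*(j - 3)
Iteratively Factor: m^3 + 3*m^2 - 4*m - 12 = (m + 3)*(m^2 - 4) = (m - 2)*(m + 3)*(m + 2)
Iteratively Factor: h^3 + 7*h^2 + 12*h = (h + 4)*(h^2 + 3*h) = h*(h + 4)*(h + 3)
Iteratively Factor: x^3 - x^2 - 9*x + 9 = (x + 3)*(x^2 - 4*x + 3) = (x - 3)*(x + 3)*(x - 1)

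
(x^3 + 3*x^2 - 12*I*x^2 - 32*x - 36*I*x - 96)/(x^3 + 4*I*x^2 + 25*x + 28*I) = (x^2 + x*(3 - 8*I) - 24*I)/(x^2 + 8*I*x - 7)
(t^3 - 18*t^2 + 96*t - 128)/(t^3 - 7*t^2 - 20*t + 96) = (t^2 - 10*t + 16)/(t^2 + t - 12)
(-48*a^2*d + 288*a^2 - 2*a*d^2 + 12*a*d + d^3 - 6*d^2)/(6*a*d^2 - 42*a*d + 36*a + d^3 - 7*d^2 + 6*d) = (-8*a + d)/(d - 1)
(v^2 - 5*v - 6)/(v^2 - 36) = (v + 1)/(v + 6)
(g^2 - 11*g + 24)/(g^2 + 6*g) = (g^2 - 11*g + 24)/(g*(g + 6))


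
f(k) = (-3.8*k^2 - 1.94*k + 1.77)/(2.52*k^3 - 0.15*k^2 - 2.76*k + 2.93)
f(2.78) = -0.68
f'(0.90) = -2.04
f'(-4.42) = 0.07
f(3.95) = -0.45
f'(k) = (-7.6*k - 1.94)/(2.52*k^3 - 0.15*k^2 - 2.76*k + 2.93) + (-7.56*k^2 + 0.3*k + 2.76)*(-3.8*k^2 - 1.94*k + 1.77)/(2.52*k^3 - 0.15*k^2 - 2.76*k + 2.93)^2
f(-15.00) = 0.10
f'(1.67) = 0.80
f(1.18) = -1.61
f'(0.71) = -3.69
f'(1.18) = 0.29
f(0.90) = -1.41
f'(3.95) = 0.13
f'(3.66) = 0.16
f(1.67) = -1.25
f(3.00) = -0.62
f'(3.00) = 0.25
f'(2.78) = 0.30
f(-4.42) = 0.31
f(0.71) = -0.85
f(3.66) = -0.49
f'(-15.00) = 0.01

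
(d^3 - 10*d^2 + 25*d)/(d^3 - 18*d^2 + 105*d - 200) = d/(d - 8)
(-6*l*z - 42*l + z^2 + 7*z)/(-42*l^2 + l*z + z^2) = (z + 7)/(7*l + z)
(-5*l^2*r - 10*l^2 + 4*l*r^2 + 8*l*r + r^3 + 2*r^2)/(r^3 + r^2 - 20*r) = (-5*l^2*r - 10*l^2 + 4*l*r^2 + 8*l*r + r^3 + 2*r^2)/(r*(r^2 + r - 20))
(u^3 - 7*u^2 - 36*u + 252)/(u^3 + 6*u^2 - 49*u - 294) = (u - 6)/(u + 7)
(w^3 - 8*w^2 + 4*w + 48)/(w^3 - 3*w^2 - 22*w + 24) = (w^2 - 2*w - 8)/(w^2 + 3*w - 4)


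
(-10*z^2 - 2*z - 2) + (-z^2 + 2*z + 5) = 3 - 11*z^2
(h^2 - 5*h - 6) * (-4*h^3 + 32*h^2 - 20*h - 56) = -4*h^5 + 52*h^4 - 156*h^3 - 148*h^2 + 400*h + 336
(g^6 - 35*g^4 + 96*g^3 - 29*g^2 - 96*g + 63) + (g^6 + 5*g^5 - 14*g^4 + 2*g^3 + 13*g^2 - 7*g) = 2*g^6 + 5*g^5 - 49*g^4 + 98*g^3 - 16*g^2 - 103*g + 63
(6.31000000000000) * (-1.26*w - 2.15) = -7.9506*w - 13.5665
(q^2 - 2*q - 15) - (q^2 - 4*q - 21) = 2*q + 6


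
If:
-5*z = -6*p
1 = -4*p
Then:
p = -1/4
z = -3/10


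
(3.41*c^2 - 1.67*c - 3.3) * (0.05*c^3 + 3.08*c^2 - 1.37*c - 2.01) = 0.1705*c^5 + 10.4193*c^4 - 9.9803*c^3 - 14.7302*c^2 + 7.8777*c + 6.633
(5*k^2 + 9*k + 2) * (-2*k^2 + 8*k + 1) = -10*k^4 + 22*k^3 + 73*k^2 + 25*k + 2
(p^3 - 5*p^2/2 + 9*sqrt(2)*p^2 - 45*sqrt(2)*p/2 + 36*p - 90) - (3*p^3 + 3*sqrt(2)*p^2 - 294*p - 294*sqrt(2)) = -2*p^3 - 5*p^2/2 + 6*sqrt(2)*p^2 - 45*sqrt(2)*p/2 + 330*p - 90 + 294*sqrt(2)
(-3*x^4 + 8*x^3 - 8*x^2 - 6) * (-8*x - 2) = 24*x^5 - 58*x^4 + 48*x^3 + 16*x^2 + 48*x + 12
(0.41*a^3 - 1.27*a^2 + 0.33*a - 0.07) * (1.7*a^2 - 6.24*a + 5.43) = 0.697*a^5 - 4.7174*a^4 + 10.7121*a^3 - 9.0743*a^2 + 2.2287*a - 0.3801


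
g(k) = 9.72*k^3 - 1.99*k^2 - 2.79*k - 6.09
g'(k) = 29.16*k^2 - 3.98*k - 2.79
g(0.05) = -6.23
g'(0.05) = -2.92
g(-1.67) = -52.25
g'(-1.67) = 85.18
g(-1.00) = -15.01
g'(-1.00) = 30.35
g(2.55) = 135.03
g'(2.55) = 176.67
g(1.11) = 1.65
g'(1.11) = 28.72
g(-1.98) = -83.82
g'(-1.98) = 119.41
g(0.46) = -6.85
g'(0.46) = 1.55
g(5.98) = 1984.66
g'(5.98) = 1016.18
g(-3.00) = -278.07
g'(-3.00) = 271.59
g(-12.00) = -17055.33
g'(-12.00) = 4244.01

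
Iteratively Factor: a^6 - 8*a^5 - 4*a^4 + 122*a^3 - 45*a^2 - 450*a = (a - 5)*(a^5 - 3*a^4 - 19*a^3 + 27*a^2 + 90*a) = (a - 5)*(a + 3)*(a^4 - 6*a^3 - a^2 + 30*a) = (a - 5)*(a + 2)*(a + 3)*(a^3 - 8*a^2 + 15*a) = (a - 5)^2*(a + 2)*(a + 3)*(a^2 - 3*a) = (a - 5)^2*(a - 3)*(a + 2)*(a + 3)*(a)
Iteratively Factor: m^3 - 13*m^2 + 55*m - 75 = (m - 3)*(m^2 - 10*m + 25) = (m - 5)*(m - 3)*(m - 5)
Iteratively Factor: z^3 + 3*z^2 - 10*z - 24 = (z + 4)*(z^2 - z - 6) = (z - 3)*(z + 4)*(z + 2)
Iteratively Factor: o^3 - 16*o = (o)*(o^2 - 16) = o*(o + 4)*(o - 4)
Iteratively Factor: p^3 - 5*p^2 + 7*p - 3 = (p - 1)*(p^2 - 4*p + 3) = (p - 1)^2*(p - 3)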